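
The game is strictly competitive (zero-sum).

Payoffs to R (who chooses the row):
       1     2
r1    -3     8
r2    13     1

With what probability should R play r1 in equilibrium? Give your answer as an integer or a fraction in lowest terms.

Row minima are -3 and 1, so R's maximin is 1; column maxima are 13 and 8, so C's minimax is 8. These differ, so the equilibrium is in mixed strategies.
Let R play r1 with probability p. C is indifferent when −3p + 13(1−p) = 8p + (1−p), giving p = 12/23.

12/23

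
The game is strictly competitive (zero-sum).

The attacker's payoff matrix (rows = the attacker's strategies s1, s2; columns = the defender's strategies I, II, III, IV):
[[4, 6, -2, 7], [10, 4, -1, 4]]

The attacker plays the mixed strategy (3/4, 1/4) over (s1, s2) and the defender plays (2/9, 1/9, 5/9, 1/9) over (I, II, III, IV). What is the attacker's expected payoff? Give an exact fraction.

Against (2/9, 1/9, 5/9, 1/9), each row's expected payoff is s1: 11/9; s2: 23/9.
Taking the (3/4, 1/4)-weighted average: (3/4)·(11/9) + (1/4)·(23/9) = 14/9.

14/9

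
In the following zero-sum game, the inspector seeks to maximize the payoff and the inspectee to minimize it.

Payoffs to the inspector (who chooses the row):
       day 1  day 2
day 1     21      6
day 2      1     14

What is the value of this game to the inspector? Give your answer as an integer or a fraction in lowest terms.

72/7

Row minima are 6 and 1, so the inspector's maximin is 6; column maxima are 21 and 14, so the inspectee's minimax is 14. These differ, so the equilibrium is in mixed strategies.
Let the inspector play day 1 with probability p. The inspectee is indifferent when 21p + (1−p) = 6p + 14(1−p), giving p = 13/28.
Let the inspectee play day 1 with probability q. The inspector is indifferent when 21q + 6(1−q) = q + 14(1−q), giving q = 2/7.
The value is 21·(2/7) + (6)·(5/7) = 72/7.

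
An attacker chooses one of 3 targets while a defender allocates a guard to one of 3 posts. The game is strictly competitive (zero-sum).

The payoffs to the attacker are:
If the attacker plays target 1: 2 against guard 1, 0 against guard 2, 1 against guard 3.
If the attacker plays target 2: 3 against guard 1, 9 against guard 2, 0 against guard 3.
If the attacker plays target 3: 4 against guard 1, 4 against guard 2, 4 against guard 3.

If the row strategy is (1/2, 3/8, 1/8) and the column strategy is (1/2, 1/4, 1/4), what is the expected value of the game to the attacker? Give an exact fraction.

81/32

Against (1/2, 1/4, 1/4), each row's expected payoff is target 1: 5/4; target 2: 15/4; target 3: 4.
Taking the (1/2, 3/8, 1/8)-weighted average: (1/2)·(5/4) + (3/8)·(15/4) + (1/8)·(4) = 81/32.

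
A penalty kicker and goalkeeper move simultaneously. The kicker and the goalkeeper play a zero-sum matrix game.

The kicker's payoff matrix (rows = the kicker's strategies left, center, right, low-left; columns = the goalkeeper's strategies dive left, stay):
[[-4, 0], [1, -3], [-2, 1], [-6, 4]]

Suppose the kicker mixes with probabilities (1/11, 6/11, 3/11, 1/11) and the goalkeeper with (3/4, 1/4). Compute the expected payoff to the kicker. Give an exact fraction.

Against (3/4, 1/4), each row's expected payoff is left: -3; center: 0; right: -5/4; low-left: -7/2.
Taking the (1/11, 6/11, 3/11, 1/11)-weighted average: (1/11)·(-3) + (6/11)·(0) + (3/11)·(-5/4) + (1/11)·(-7/2) = -41/44.

-41/44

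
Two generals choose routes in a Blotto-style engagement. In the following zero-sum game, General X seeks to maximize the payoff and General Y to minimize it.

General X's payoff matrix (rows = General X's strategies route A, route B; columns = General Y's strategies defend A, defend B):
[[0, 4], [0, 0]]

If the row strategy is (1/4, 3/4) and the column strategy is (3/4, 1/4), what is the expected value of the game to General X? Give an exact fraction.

Against (3/4, 1/4), each row's expected payoff is route A: 1; route B: 0.
Taking the (1/4, 3/4)-weighted average: (1/4)·(1) + (3/4)·(0) = 1/4.

1/4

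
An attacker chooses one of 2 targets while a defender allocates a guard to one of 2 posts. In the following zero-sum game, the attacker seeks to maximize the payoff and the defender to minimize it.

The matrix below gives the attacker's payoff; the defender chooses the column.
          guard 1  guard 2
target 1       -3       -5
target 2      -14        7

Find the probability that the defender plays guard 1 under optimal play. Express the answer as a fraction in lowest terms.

Row minima are -5 and -14, so the attacker's maximin is -5; column maxima are -3 and 7, so the defender's minimax is -3. These differ, so the equilibrium is in mixed strategies.
Let the defender play guard 1 with probability q. The attacker is indifferent when −3q − 5(1−q) = −14q + 7(1−q), giving q = 12/23.

12/23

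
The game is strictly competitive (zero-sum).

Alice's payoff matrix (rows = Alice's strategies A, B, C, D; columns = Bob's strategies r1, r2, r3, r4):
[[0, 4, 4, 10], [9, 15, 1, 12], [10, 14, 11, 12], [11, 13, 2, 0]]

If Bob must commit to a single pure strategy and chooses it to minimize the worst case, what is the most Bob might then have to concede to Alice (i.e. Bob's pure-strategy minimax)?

11

The worst case (largest entry) in each column is r1: 11, r2: 15, r3: 11, r4: 12.
The best (smallest) of these is 11.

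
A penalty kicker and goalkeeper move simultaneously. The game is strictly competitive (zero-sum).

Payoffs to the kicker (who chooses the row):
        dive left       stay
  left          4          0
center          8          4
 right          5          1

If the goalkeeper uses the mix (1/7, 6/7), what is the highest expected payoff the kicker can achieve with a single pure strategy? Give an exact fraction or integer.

32/7

left: (4)·(1/7) + (0)·(6/7) = 4/7.
center: (8)·(1/7) + (4)·(6/7) = 32/7.
right: (5)·(1/7) + (1)·(6/7) = 11/7.
The best pure response is center with expected payoff 32/7.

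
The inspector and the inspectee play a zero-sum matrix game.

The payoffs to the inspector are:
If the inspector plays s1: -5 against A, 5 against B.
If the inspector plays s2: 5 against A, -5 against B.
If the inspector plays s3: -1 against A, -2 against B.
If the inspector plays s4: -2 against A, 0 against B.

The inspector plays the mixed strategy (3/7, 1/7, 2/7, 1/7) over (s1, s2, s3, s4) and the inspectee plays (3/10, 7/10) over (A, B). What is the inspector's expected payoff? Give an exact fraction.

0

Against (3/10, 7/10), each row's expected payoff is s1: 2; s2: -2; s3: -17/10; s4: -3/5.
Taking the (3/7, 1/7, 2/7, 1/7)-weighted average: (3/7)·(2) + (1/7)·(-2) + (2/7)·(-17/10) + (1/7)·(-3/5) = 0.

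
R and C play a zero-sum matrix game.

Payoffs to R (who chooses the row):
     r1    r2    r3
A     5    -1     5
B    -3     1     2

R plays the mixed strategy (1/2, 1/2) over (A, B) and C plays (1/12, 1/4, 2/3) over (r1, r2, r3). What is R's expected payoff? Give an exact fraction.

29/12

Against (1/12, 1/4, 2/3), each row's expected payoff is A: 7/2; B: 4/3.
Taking the (1/2, 1/2)-weighted average: (1/2)·(7/2) + (1/2)·(4/3) = 29/12.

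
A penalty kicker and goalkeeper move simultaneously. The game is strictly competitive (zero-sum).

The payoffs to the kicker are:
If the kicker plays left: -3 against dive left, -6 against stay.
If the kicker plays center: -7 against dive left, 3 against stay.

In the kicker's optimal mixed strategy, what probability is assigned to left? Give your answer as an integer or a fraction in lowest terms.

Row minima are -6 and -7, so the kicker's maximin is -6; column maxima are -3 and 3, so the goalkeeper's minimax is -3. These differ, so the equilibrium is in mixed strategies.
Let the kicker play left with probability p. The goalkeeper is indifferent when −3p − 7(1−p) = −6p + 3(1−p), giving p = 10/13.

10/13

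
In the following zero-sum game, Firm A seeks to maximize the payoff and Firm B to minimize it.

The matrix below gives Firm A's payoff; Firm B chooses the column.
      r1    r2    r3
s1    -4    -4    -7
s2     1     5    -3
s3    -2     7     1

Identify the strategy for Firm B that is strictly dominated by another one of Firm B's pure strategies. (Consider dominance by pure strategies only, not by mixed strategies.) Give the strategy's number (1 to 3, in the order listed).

Firm B prefers columns that give Firm A less. Compare r2 with r3: -7 < -4, -3 < 5, 1 < 7.
So r3 strictly dominates r2 for Firm B; r2 is strictly dominated.

2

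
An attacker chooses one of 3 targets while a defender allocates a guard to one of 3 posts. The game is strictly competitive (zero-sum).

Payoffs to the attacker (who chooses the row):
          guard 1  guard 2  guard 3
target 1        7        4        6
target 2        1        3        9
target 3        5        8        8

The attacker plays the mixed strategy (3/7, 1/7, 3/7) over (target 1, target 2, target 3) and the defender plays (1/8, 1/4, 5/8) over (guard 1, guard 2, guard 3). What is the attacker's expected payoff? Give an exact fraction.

185/28

Against (1/8, 1/4, 5/8), each row's expected payoff is target 1: 45/8; target 2: 13/2; target 3: 61/8.
Taking the (3/7, 1/7, 3/7)-weighted average: (3/7)·(45/8) + (1/7)·(13/2) + (3/7)·(61/8) = 185/28.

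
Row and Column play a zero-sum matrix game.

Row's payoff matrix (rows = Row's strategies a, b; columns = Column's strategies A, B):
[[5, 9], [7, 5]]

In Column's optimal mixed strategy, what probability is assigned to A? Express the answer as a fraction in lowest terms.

2/3

Row minima are 5 and 5, so Row's maximin is 5; column maxima are 7 and 9, so Column's minimax is 7. These differ, so the equilibrium is in mixed strategies.
Let Column play A with probability q. Row is indifferent when 5q + 9(1−q) = 7q + 5(1−q), giving q = 2/3.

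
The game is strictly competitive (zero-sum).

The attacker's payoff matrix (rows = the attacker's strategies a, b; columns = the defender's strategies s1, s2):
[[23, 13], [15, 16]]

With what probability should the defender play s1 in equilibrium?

Row minima are 13 and 15, so the attacker's maximin is 15; column maxima are 23 and 16, so the defender's minimax is 16. These differ, so the equilibrium is in mixed strategies.
Let the defender play s1 with probability q. The attacker is indifferent when 23q + 13(1−q) = 15q + 16(1−q), giving q = 3/11.

3/11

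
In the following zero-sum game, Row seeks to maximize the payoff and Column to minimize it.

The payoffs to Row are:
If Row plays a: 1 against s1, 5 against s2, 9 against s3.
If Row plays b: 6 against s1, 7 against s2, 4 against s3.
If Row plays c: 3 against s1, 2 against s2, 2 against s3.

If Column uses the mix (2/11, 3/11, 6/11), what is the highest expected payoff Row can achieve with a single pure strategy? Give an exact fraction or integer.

a: (1)·(2/11) + (5)·(3/11) + (9)·(6/11) = 71/11.
b: (6)·(2/11) + (7)·(3/11) + (4)·(6/11) = 57/11.
c: (3)·(2/11) + (2)·(3/11) + (2)·(6/11) = 24/11.
The best pure response is a with expected payoff 71/11.

71/11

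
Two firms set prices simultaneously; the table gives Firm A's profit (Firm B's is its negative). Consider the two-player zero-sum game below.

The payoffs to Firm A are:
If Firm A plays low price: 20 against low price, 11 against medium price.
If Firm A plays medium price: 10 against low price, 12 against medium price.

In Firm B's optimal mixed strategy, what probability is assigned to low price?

Row minima are 11 and 10, so Firm A's maximin is 11; column maxima are 20 and 12, so Firm B's minimax is 12. These differ, so the equilibrium is in mixed strategies.
Let Firm B play low price with probability q. Firm A is indifferent when 20q + 11(1−q) = 10q + 12(1−q), giving q = 1/11.

1/11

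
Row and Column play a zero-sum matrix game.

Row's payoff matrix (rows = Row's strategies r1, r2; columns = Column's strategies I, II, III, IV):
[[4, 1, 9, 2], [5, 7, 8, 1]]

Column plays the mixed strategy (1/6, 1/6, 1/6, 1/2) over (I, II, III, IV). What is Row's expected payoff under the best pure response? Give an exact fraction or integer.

23/6

r1: (4)·(1/6) + (1)·(1/6) + (9)·(1/6) + (2)·(1/2) = 10/3.
r2: (5)·(1/6) + (7)·(1/6) + (8)·(1/6) + (1)·(1/2) = 23/6.
The best pure response is r2 with expected payoff 23/6.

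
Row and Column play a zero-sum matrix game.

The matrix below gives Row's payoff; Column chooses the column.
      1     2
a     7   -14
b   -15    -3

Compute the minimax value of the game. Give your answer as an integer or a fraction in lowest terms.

-7

Row minima are -14 and -15, so Row's maximin is -14; column maxima are 7 and -3, so Column's minimax is -3. These differ, so the equilibrium is in mixed strategies.
Let Row play a with probability p. Column is indifferent when 7p − 15(1−p) = −14p − 3(1−p), giving p = 4/11.
Let Column play 1 with probability q. Row is indifferent when 7q − 14(1−q) = −15q − 3(1−q), giving q = 1/3.
The value is 7·(1/3) + (-14)·(2/3) = -7.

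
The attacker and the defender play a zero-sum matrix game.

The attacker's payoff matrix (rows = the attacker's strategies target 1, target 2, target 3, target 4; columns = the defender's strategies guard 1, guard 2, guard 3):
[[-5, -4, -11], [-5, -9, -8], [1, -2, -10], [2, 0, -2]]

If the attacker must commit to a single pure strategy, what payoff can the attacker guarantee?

-2

The worst-case payoff for each row is target 1: -11, target 2: -9, target 3: -10, target 4: -2.
The best of these is -2.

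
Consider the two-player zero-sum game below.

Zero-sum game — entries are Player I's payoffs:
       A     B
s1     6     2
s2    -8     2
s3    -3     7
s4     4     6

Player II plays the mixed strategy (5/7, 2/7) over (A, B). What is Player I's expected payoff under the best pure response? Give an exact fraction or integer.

34/7

s1: (6)·(5/7) + (2)·(2/7) = 34/7.
s2: (-8)·(5/7) + (2)·(2/7) = -36/7.
s3: (-3)·(5/7) + (7)·(2/7) = -1/7.
s4: (4)·(5/7) + (6)·(2/7) = 32/7.
The best pure response is s1 with expected payoff 34/7.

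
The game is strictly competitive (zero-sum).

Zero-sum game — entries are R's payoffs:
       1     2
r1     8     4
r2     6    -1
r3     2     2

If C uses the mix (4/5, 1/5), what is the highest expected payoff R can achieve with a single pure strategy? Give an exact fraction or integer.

36/5

r1: (8)·(4/5) + (4)·(1/5) = 36/5.
r2: (6)·(4/5) + (-1)·(1/5) = 23/5.
r3: (2)·(4/5) + (2)·(1/5) = 2.
The best pure response is r1 with expected payoff 36/5.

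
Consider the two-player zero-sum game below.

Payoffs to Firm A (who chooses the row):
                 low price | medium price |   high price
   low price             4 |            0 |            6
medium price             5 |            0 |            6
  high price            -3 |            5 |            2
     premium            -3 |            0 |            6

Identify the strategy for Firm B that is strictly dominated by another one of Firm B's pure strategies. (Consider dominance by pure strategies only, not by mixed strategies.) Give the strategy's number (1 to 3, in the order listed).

3

Firm B prefers columns that give Firm A less. Compare high price with low price: 4 < 6, 5 < 6, -3 < 2, -3 < 6.
So low price strictly dominates high price for Firm B; high price is strictly dominated.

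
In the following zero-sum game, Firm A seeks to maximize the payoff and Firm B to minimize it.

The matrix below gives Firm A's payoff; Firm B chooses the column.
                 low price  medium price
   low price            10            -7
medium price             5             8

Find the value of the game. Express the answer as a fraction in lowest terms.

23/4

Row minima are -7 and 5, so Firm A's maximin is 5; column maxima are 10 and 8, so Firm B's minimax is 8. These differ, so the equilibrium is in mixed strategies.
Let Firm A play low price with probability p. Firm B is indifferent when 10p + 5(1−p) = −7p + 8(1−p), giving p = 3/20.
Let Firm B play low price with probability q. Firm A is indifferent when 10q − 7(1−q) = 5q + 8(1−q), giving q = 3/4.
The value is 10·(3/4) + (-7)·(1/4) = 23/4.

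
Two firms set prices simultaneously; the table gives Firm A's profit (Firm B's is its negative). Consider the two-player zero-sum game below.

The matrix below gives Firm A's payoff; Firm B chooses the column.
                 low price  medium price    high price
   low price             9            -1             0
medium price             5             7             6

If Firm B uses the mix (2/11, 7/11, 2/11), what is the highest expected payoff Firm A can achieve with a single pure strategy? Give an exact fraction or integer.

low price: (9)·(2/11) + (-1)·(7/11) + (0)·(2/11) = 1.
medium price: (5)·(2/11) + (7)·(7/11) + (6)·(2/11) = 71/11.
The best pure response is medium price with expected payoff 71/11.

71/11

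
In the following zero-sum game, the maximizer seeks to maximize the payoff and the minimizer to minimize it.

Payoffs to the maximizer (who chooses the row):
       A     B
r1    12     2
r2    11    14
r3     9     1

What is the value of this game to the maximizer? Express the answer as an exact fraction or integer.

Row r3 is strictly dominated by row r1, so the maximizer never plays it.
The remaining 2×2 game on (r1, r2) × (A, B) has no saddle point. Let the maximizer play r1 with probability p; indifference gives 12p + 11(1−p) = 2p + 14(1−p), so p = 3/13.
Similarly the minimizer's optimal q on A is 12/13, and the value is 12·(12/13) + (2)·(1/13) = 146/13.

146/13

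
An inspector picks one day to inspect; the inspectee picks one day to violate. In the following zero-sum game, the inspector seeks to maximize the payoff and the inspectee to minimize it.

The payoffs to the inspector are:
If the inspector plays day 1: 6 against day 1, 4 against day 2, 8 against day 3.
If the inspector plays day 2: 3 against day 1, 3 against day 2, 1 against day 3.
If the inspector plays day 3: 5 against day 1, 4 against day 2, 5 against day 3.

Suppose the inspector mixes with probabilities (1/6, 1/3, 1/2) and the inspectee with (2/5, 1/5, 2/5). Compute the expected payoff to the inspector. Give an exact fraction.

21/5

Against (2/5, 1/5, 2/5), each row's expected payoff is day 1: 32/5; day 2: 11/5; day 3: 24/5.
Taking the (1/6, 1/3, 1/2)-weighted average: (1/6)·(32/5) + (1/3)·(11/5) + (1/2)·(24/5) = 21/5.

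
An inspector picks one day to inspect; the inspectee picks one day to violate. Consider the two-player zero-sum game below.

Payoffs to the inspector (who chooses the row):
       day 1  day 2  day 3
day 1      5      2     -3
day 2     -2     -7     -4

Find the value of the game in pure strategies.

Row minima: -3, -7 → the inspector's maximin is -3.
Column maxima: 5, 2, -3 → the inspectee's minimax is -3.
They coincide at (day 1, day 3), so the value is -3.

-3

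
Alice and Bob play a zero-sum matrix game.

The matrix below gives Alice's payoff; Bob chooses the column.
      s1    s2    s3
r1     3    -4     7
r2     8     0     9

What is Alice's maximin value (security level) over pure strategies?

The worst-case payoff for each row is r1: -4, r2: 0.
The best of these is 0.

0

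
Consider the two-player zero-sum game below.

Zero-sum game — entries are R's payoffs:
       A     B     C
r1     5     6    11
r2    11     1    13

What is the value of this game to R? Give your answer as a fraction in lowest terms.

61/11

Column C is strictly dominated by A for C (it gives R more in every row).
The remaining 2×2 game on (r1, r2) × (A, B) has no saddle point. Let R play r1 with probability p; indifference gives 5p + 11(1−p) = 6p + (1−p), so p = 10/11.
Similarly C's optimal q on A is 5/11, and the value is 5·(5/11) + (6)·(6/11) = 61/11.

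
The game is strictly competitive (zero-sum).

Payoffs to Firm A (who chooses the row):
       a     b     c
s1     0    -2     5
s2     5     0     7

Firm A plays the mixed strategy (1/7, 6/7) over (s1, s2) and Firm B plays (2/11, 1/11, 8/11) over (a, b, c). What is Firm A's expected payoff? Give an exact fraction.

Against (2/11, 1/11, 8/11), each row's expected payoff is s1: 38/11; s2: 6.
Taking the (1/7, 6/7)-weighted average: (1/7)·(38/11) + (6/7)·(6) = 62/11.

62/11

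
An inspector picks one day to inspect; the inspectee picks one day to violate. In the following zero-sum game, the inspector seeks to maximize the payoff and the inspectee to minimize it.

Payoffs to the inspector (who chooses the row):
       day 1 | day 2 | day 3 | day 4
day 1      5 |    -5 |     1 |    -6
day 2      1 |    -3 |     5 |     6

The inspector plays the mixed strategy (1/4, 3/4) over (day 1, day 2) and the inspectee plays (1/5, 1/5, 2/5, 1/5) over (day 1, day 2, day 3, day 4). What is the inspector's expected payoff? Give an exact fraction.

19/10

Against (1/5, 1/5, 2/5, 1/5), each row's expected payoff is day 1: -4/5; day 2: 14/5.
Taking the (1/4, 3/4)-weighted average: (1/4)·(-4/5) + (3/4)·(14/5) = 19/10.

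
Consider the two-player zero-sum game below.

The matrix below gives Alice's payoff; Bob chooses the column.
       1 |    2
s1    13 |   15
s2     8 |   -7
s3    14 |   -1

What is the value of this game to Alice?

223/17

Row s2 is strictly dominated by row s3, so Alice never plays it.
The remaining 2×2 game on (s1, s3) × (1, 2) has no saddle point. Let Alice play s1 with probability p; indifference gives 13p + 14(1−p) = 15p − (1−p), so p = 15/17.
Similarly Bob's optimal q on 1 is 16/17, and the value is 13·(16/17) + (15)·(1/17) = 223/17.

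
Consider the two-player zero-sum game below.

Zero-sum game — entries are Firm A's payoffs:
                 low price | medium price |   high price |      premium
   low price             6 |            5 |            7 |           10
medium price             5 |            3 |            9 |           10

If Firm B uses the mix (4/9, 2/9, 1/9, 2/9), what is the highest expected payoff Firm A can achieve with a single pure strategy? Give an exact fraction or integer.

low price: (6)·(4/9) + (5)·(2/9) + (7)·(1/9) + (10)·(2/9) = 61/9.
medium price: (5)·(4/9) + (3)·(2/9) + (9)·(1/9) + (10)·(2/9) = 55/9.
The best pure response is low price with expected payoff 61/9.

61/9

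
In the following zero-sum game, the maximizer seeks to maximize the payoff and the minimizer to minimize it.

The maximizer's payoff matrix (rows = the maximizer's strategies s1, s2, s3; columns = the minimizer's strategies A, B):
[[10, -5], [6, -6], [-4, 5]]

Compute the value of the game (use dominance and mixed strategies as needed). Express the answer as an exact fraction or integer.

Row s2 is strictly dominated by row s1, so the maximizer never plays it.
The remaining 2×2 game on (s1, s3) × (A, B) has no saddle point. Let the maximizer play s1 with probability p; indifference gives 10p − 4(1−p) = −5p + 5(1−p), so p = 3/8.
Similarly the minimizer's optimal q on A is 5/12, and the value is 10·(5/12) + (-5)·(7/12) = 5/4.

5/4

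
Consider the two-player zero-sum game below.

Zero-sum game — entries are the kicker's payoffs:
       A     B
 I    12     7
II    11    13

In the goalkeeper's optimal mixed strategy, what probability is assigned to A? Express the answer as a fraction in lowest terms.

6/7

Row minima are 7 and 11, so the kicker's maximin is 11; column maxima are 12 and 13, so the goalkeeper's minimax is 12. These differ, so the equilibrium is in mixed strategies.
Let the goalkeeper play A with probability q. The kicker is indifferent when 12q + 7(1−q) = 11q + 13(1−q), giving q = 6/7.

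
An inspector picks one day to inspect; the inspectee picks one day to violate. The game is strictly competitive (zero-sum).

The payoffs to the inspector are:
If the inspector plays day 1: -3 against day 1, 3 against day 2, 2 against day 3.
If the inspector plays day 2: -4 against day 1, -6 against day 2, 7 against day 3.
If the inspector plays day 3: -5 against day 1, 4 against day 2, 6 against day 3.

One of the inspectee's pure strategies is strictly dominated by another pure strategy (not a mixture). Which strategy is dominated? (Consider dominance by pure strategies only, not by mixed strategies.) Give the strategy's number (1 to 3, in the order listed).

The inspectee prefers columns that give the inspector less. Compare day 3 with day 1: -3 < 2, -4 < 7, -5 < 6.
So day 1 strictly dominates day 3 for the inspectee; day 3 is strictly dominated.

3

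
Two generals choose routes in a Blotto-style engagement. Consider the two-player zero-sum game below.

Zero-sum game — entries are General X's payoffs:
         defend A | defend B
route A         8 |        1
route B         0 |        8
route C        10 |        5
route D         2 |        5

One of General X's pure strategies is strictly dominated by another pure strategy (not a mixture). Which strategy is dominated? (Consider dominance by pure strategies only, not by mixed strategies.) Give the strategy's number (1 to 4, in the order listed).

Compare route A with route C: 10 > 8, 5 > 1.
So route C strictly dominates route A for General X; route A is strictly dominated.

1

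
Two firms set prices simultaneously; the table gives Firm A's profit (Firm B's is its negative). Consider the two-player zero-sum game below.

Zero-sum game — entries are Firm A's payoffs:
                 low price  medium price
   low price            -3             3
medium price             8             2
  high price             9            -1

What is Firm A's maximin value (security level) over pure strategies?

The worst-case payoff for each row is low price: -3, medium price: 2, high price: -1.
The best of these is 2.

2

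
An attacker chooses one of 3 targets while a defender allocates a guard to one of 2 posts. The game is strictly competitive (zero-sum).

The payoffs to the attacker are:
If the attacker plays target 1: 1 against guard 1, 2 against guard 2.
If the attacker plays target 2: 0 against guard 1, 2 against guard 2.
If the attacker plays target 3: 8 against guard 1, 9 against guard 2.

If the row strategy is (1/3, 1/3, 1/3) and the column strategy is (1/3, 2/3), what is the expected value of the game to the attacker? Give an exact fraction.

Against (1/3, 2/3), each row's expected payoff is target 1: 5/3; target 2: 4/3; target 3: 26/3.
Taking the (1/3, 1/3, 1/3)-weighted average: (1/3)·(5/3) + (1/3)·(4/3) + (1/3)·(26/3) = 35/9.

35/9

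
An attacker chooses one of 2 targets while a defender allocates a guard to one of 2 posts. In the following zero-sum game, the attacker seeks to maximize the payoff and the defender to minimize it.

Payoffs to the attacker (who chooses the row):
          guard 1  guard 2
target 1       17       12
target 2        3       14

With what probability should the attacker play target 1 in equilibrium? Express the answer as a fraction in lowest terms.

Row minima are 12 and 3, so the attacker's maximin is 12; column maxima are 17 and 14, so the defender's minimax is 14. These differ, so the equilibrium is in mixed strategies.
Let the attacker play target 1 with probability p. The defender is indifferent when 17p + 3(1−p) = 12p + 14(1−p), giving p = 11/16.

11/16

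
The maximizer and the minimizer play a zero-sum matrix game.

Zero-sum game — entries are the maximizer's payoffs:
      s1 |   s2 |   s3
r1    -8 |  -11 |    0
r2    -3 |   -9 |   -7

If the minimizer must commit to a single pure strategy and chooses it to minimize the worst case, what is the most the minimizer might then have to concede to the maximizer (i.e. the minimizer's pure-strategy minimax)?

The worst case (largest entry) in each column is s1: -3, s2: -9, s3: 0.
The best (smallest) of these is -9.

-9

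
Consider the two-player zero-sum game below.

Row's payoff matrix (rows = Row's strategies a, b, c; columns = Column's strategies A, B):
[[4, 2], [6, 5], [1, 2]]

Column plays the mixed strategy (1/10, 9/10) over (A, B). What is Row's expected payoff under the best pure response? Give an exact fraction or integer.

a: (4)·(1/10) + (2)·(9/10) = 11/5.
b: (6)·(1/10) + (5)·(9/10) = 51/10.
c: (1)·(1/10) + (2)·(9/10) = 19/10.
The best pure response is b with expected payoff 51/10.

51/10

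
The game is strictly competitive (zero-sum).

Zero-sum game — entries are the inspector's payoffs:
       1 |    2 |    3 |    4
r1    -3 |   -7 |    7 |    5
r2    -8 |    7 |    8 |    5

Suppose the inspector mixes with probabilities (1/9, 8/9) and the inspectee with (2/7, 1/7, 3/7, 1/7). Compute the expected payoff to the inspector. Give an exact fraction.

173/63

Against (2/7, 1/7, 3/7, 1/7), each row's expected payoff is r1: 13/7; r2: 20/7.
Taking the (1/9, 8/9)-weighted average: (1/9)·(13/7) + (8/9)·(20/7) = 173/63.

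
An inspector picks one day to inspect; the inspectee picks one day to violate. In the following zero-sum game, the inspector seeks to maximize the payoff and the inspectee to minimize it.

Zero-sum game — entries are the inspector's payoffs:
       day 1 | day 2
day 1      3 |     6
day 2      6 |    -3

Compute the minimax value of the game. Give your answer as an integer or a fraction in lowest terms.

15/4

Row minima are 3 and -3, so the inspector's maximin is 3; column maxima are 6 and 6, so the inspectee's minimax is 6. These differ, so the equilibrium is in mixed strategies.
Let the inspector play day 1 with probability p. The inspectee is indifferent when 3p + 6(1−p) = 6p − 3(1−p), giving p = 3/4.
Let the inspectee play day 1 with probability q. The inspector is indifferent when 3q + 6(1−q) = 6q − 3(1−q), giving q = 3/4.
The value is 3·(3/4) + (6)·(1/4) = 15/4.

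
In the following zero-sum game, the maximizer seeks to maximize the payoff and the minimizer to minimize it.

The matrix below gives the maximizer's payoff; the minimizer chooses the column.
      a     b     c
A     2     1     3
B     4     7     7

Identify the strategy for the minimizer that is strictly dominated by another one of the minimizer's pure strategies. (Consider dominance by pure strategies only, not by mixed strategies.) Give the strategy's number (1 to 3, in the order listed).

The minimizer prefers columns that give the maximizer less. Compare c with a: 2 < 3, 4 < 7.
So a strictly dominates c for the minimizer; c is strictly dominated.

3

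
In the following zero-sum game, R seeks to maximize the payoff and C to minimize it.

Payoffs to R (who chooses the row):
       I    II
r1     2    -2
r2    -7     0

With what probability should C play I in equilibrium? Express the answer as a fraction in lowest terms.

Row minima are -2 and -7, so R's maximin is -2; column maxima are 2 and 0, so C's minimax is 0. These differ, so the equilibrium is in mixed strategies.
Let C play I with probability q. R is indifferent when 2q − 2(1−q) = −7q, giving q = 2/11.

2/11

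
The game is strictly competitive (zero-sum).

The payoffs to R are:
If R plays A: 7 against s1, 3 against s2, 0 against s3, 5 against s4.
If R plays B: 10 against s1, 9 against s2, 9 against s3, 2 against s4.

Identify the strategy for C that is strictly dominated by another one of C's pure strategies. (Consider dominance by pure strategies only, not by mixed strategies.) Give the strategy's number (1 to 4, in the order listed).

1

C prefers columns that give R less. Compare s1 with s2: 3 < 7, 9 < 10.
So s2 strictly dominates s1 for C; s1 is strictly dominated.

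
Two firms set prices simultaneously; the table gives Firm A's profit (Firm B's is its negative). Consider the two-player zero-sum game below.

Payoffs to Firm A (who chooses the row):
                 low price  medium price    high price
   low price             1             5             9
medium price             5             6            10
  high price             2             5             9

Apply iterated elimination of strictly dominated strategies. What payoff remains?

Column medium price is strictly dominated by low price for Firm B (1<5, 5<6, 2<5); eliminate medium price.
Column high price is strictly dominated by low price for Firm B (1<9, 5<10, 2<9); eliminate high price.
Row low price is strictly dominated by row medium price (5>1); eliminate low price.
Row high price is strictly dominated by row medium price (5>2); eliminate high price.
Only (medium price, low price) remains, with payoff 5.

5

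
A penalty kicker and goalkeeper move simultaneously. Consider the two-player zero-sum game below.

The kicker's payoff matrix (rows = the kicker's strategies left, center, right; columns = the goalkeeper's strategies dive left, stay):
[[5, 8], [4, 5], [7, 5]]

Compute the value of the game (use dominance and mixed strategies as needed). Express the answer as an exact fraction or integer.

Row center is strictly dominated by row left, so the kicker never plays it.
The remaining 2×2 game on (left, right) × (dive left, stay) has no saddle point. Let the kicker play left with probability p; indifference gives 5p + 7(1−p) = 8p + 5(1−p), so p = 2/5.
Similarly the goalkeeper's optimal q on dive left is 3/5, and the value is 5·(3/5) + (8)·(2/5) = 31/5.

31/5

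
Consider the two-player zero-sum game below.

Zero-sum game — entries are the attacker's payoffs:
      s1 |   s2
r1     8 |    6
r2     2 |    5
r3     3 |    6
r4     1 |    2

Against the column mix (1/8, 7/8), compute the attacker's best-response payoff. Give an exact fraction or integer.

25/4

r1: (8)·(1/8) + (6)·(7/8) = 25/4.
r2: (2)·(1/8) + (5)·(7/8) = 37/8.
r3: (3)·(1/8) + (6)·(7/8) = 45/8.
r4: (1)·(1/8) + (2)·(7/8) = 15/8.
The best pure response is r1 with expected payoff 25/4.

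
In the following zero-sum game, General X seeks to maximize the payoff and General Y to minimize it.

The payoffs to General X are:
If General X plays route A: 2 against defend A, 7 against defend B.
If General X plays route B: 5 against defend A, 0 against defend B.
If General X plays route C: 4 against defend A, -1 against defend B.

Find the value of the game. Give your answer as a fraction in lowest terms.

Row route C is strictly dominated by row route B, so General X never plays it.
The remaining 2×2 game on (route A, route B) × (defend A, defend B) has no saddle point. Let General X play route A with probability p; indifference gives 2p + 5(1−p) = 7p, so p = 1/2.
Similarly General Y's optimal q on defend A is 7/10, and the value is 2·(7/10) + (7)·(3/10) = 7/2.

7/2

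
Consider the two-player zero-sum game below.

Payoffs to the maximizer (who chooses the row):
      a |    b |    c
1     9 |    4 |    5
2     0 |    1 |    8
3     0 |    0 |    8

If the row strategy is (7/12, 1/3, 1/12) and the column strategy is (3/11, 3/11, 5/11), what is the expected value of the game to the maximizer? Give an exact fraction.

Against (3/11, 3/11, 5/11), each row's expected payoff is 1: 64/11; 2: 43/11; 3: 40/11.
Taking the (7/12, 1/3, 1/12)-weighted average: (7/12)·(64/11) + (1/3)·(43/11) + (1/12)·(40/11) = 5.

5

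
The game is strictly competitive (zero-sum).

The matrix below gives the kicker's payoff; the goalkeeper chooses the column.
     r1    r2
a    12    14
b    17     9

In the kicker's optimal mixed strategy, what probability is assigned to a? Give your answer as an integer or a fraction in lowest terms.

4/5

Row minima are 12 and 9, so the kicker's maximin is 12; column maxima are 17 and 14, so the goalkeeper's minimax is 14. These differ, so the equilibrium is in mixed strategies.
Let the kicker play a with probability p. The goalkeeper is indifferent when 12p + 17(1−p) = 14p + 9(1−p), giving p = 4/5.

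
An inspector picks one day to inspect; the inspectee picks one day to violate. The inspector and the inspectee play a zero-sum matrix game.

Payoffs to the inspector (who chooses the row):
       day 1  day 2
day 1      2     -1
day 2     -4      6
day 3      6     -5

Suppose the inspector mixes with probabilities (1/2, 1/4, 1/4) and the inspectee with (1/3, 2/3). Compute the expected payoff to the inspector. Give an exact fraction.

1/3

Against (1/3, 2/3), each row's expected payoff is day 1: 0; day 2: 8/3; day 3: -4/3.
Taking the (1/2, 1/4, 1/4)-weighted average: (1/2)·(0) + (1/4)·(8/3) + (1/4)·(-4/3) = 1/3.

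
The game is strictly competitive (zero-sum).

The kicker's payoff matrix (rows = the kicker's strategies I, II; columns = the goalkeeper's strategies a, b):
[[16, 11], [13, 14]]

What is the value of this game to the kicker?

27/2

Row minima are 11 and 13, so the kicker's maximin is 13; column maxima are 16 and 14, so the goalkeeper's minimax is 14. These differ, so the equilibrium is in mixed strategies.
Let the kicker play I with probability p. The goalkeeper is indifferent when 16p + 13(1−p) = 11p + 14(1−p), giving p = 1/6.
Let the goalkeeper play a with probability q. The kicker is indifferent when 16q + 11(1−q) = 13q + 14(1−q), giving q = 1/2.
The value is 16·(1/2) + (11)·(1/2) = 27/2.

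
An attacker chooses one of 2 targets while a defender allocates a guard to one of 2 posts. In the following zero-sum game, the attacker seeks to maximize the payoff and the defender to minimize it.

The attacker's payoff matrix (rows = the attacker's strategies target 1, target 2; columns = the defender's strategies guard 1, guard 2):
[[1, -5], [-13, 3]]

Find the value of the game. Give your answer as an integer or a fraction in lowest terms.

-31/11

Row minima are -5 and -13, so the attacker's maximin is -5; column maxima are 1 and 3, so the defender's minimax is 1. These differ, so the equilibrium is in mixed strategies.
Let the attacker play target 1 with probability p. The defender is indifferent when p − 13(1−p) = −5p + 3(1−p), giving p = 8/11.
Let the defender play guard 1 with probability q. The attacker is indifferent when q − 5(1−q) = −13q + 3(1−q), giving q = 4/11.
The value is 1·(4/11) + (-5)·(7/11) = -31/11.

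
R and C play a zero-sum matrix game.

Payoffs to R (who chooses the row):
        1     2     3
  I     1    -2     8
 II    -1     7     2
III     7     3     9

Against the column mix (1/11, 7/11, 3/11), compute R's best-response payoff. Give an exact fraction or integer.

5

I: (1)·(1/11) + (-2)·(7/11) + (8)·(3/11) = 1.
II: (-1)·(1/11) + (7)·(7/11) + (2)·(3/11) = 54/11.
III: (7)·(1/11) + (3)·(7/11) + (9)·(3/11) = 5.
The best pure response is III with expected payoff 5.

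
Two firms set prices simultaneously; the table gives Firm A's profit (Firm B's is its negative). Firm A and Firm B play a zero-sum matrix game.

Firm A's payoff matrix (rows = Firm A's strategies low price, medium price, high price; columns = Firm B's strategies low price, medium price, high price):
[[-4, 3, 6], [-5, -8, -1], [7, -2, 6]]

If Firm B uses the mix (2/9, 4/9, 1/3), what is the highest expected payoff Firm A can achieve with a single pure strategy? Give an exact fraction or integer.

8/3

low price: (-4)·(2/9) + (3)·(4/9) + (6)·(1/3) = 22/9.
medium price: (-5)·(2/9) + (-8)·(4/9) + (-1)·(1/3) = -5.
high price: (7)·(2/9) + (-2)·(4/9) + (6)·(1/3) = 8/3.
The best pure response is high price with expected payoff 8/3.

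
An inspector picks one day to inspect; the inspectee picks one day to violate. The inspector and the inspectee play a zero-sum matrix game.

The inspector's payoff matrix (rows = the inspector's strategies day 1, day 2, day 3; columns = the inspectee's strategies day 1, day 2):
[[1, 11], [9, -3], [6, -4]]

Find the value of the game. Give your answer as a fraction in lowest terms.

51/11

Row day 3 is strictly dominated by row day 2, so the inspector never plays it.
The remaining 2×2 game on (day 1, day 2) × (day 1, day 2) has no saddle point. Let the inspector play day 1 with probability p; indifference gives p + 9(1−p) = 11p − 3(1−p), so p = 6/11.
Similarly the inspectee's optimal q on day 1 is 7/11, and the value is 1·(7/11) + (11)·(4/11) = 51/11.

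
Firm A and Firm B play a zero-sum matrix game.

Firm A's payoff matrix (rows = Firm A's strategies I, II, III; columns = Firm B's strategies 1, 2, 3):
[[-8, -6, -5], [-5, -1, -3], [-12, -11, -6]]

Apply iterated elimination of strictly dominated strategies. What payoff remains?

-5

Row I is strictly dominated by row II (-5>-8, -1>-6, -3>-5); eliminate I.
Row III is strictly dominated by row II (-5>-12, -1>-11, -3>-6); eliminate III.
Column 3 is strictly dominated by 1 for Firm B (-5<-3); eliminate 3.
Column 2 is strictly dominated by 1 for Firm B (-5<-1); eliminate 2.
Only (II, 1) remains, with payoff -5.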